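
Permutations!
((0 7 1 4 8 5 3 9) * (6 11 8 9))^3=(0 4 7 9 1)(3 8 6 5 11)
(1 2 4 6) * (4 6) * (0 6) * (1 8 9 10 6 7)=(0 7 1 2)(6 8 9 10)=[7, 2, 0, 3, 4, 5, 8, 1, 9, 10, 6]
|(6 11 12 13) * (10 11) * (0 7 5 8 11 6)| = |(0 7 5 8 11 12 13)(6 10)| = 14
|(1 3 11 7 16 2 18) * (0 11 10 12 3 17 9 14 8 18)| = |(0 11 7 16 2)(1 17 9 14 8 18)(3 10 12)| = 30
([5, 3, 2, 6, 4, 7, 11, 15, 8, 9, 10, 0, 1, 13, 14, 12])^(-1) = (0 11 6 3 1 12 15 7 5)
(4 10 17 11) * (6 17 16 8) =[0, 1, 2, 3, 10, 5, 17, 7, 6, 9, 16, 4, 12, 13, 14, 15, 8, 11] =(4 10 16 8 6 17 11)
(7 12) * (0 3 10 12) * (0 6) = (0 3 10 12 7 6) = [3, 1, 2, 10, 4, 5, 0, 6, 8, 9, 12, 11, 7]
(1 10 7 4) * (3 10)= (1 3 10 7 4)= [0, 3, 2, 10, 1, 5, 6, 4, 8, 9, 7]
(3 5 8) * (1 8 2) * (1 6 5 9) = (1 8 3 9)(2 6 5) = [0, 8, 6, 9, 4, 2, 5, 7, 3, 1]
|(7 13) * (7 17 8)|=|(7 13 17 8)|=4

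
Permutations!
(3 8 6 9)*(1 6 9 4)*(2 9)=(1 6 4)(2 9 3 8)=[0, 6, 9, 8, 1, 5, 4, 7, 2, 3]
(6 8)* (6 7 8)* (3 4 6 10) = [0, 1, 2, 4, 6, 5, 10, 8, 7, 9, 3] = (3 4 6 10)(7 8)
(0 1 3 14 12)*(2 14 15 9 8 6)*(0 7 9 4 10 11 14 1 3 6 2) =(0 3 15 4 10 11 14 12 7 9 8 2 1 6) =[3, 6, 1, 15, 10, 5, 0, 9, 2, 8, 11, 14, 7, 13, 12, 4]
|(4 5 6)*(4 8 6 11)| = 6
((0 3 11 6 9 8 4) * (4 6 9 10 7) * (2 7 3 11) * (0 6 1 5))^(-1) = (0 5 1 8 9 11)(2 3 10 6 4 7) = ((0 11 9 8 1 5)(2 7 4 6 10 3))^(-1)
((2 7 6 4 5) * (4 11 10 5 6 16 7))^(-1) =((2 4 6 11 10 5)(7 16))^(-1) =(2 5 10 11 6 4)(7 16)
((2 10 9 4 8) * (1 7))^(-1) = ((1 7)(2 10 9 4 8))^(-1) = (1 7)(2 8 4 9 10)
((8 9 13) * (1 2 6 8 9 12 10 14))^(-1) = (1 14 10 12 8 6 2)(9 13)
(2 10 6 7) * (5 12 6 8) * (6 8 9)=(2 10 9 6 7)(5 12 8)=[0, 1, 10, 3, 4, 12, 7, 2, 5, 6, 9, 11, 8]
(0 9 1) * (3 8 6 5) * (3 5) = (0 9 1)(3 8 6) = [9, 0, 2, 8, 4, 5, 3, 7, 6, 1]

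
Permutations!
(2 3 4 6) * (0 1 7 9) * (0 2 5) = [1, 7, 3, 4, 6, 0, 5, 9, 8, 2] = (0 1 7 9 2 3 4 6 5)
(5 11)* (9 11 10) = [0, 1, 2, 3, 4, 10, 6, 7, 8, 11, 9, 5] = (5 10 9 11)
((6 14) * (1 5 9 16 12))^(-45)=((1 5 9 16 12)(6 14))^(-45)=(16)(6 14)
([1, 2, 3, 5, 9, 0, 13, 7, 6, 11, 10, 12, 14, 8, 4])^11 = [1, 2, 3, 5, 9, 0, 8, 7, 13, 11, 10, 12, 14, 6, 4]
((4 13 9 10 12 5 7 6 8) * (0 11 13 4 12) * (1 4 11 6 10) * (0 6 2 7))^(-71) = ((0 2 7 10 6 8 12 5)(1 4 11 13 9))^(-71) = (0 2 7 10 6 8 12 5)(1 9 13 11 4)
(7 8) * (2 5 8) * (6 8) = [0, 1, 5, 3, 4, 6, 8, 2, 7] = (2 5 6 8 7)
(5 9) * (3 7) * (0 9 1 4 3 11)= (0 9 5 1 4 3 7 11)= [9, 4, 2, 7, 3, 1, 6, 11, 8, 5, 10, 0]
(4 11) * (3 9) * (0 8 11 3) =(0 8 11 4 3 9) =[8, 1, 2, 9, 3, 5, 6, 7, 11, 0, 10, 4]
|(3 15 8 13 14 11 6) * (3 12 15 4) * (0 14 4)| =10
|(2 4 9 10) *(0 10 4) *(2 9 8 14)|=7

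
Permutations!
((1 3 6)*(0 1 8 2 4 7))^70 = (0 4 8 3)(1 7 2 6)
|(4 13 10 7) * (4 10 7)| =4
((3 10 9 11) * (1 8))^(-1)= (1 8)(3 11 9 10)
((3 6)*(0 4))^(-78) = ((0 4)(3 6))^(-78) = (6)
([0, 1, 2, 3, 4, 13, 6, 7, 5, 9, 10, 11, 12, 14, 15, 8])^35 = (15)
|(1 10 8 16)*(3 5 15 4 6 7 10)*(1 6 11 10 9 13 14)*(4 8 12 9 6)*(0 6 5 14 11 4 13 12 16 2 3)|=20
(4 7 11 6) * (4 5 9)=(4 7 11 6 5 9)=[0, 1, 2, 3, 7, 9, 5, 11, 8, 4, 10, 6]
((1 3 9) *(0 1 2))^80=((0 1 3 9 2))^80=(9)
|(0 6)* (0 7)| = |(0 6 7)| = 3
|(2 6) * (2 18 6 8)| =|(2 8)(6 18)| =2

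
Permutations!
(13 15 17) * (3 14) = (3 14)(13 15 17) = [0, 1, 2, 14, 4, 5, 6, 7, 8, 9, 10, 11, 12, 15, 3, 17, 16, 13]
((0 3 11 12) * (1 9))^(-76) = (12)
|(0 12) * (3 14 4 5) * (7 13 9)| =12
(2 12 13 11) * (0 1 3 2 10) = [1, 3, 12, 2, 4, 5, 6, 7, 8, 9, 0, 10, 13, 11] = (0 1 3 2 12 13 11 10)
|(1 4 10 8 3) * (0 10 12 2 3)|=15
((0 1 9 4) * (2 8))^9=(0 1 9 4)(2 8)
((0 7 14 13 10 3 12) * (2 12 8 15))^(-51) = ((0 7 14 13 10 3 8 15 2 12))^(-51) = (0 12 2 15 8 3 10 13 14 7)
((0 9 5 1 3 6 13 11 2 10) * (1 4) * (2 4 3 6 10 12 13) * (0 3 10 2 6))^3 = (0 10 12 4 9 3 13 1 5 2 11)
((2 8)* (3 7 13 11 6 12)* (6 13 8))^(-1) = (2 8 7 3 12 6)(11 13) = ((2 6 12 3 7 8)(11 13))^(-1)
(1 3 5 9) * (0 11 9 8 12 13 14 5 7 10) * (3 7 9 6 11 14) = (0 14 5 8 12 13 3 9 1 7 10)(6 11) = [14, 7, 2, 9, 4, 8, 11, 10, 12, 1, 0, 6, 13, 3, 5]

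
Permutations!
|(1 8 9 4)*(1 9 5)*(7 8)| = |(1 7 8 5)(4 9)| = 4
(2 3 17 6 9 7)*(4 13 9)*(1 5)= [0, 5, 3, 17, 13, 1, 4, 2, 8, 7, 10, 11, 12, 9, 14, 15, 16, 6]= (1 5)(2 3 17 6 4 13 9 7)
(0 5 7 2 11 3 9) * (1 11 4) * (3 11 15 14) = [5, 15, 4, 9, 1, 7, 6, 2, 8, 0, 10, 11, 12, 13, 3, 14] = (0 5 7 2 4 1 15 14 3 9)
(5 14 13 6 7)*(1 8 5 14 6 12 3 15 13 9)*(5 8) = (1 5 6 7 14 9)(3 15 13 12) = [0, 5, 2, 15, 4, 6, 7, 14, 8, 1, 10, 11, 3, 12, 9, 13]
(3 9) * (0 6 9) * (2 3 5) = (0 6 9 5 2 3) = [6, 1, 3, 0, 4, 2, 9, 7, 8, 5]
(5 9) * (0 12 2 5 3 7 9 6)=[12, 1, 5, 7, 4, 6, 0, 9, 8, 3, 10, 11, 2]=(0 12 2 5 6)(3 7 9)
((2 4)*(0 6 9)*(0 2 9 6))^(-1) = (2 9 4)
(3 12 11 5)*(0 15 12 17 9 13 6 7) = (0 15 12 11 5 3 17 9 13 6 7) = [15, 1, 2, 17, 4, 3, 7, 0, 8, 13, 10, 5, 11, 6, 14, 12, 16, 9]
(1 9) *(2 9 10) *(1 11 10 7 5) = (1 7 5)(2 9 11 10) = [0, 7, 9, 3, 4, 1, 6, 5, 8, 11, 2, 10]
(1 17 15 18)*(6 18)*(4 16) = (1 17 15 6 18)(4 16) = [0, 17, 2, 3, 16, 5, 18, 7, 8, 9, 10, 11, 12, 13, 14, 6, 4, 15, 1]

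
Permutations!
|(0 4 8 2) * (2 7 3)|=6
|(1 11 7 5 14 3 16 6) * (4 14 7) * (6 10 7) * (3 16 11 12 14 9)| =8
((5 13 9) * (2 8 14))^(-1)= ((2 8 14)(5 13 9))^(-1)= (2 14 8)(5 9 13)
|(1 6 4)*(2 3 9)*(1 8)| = 12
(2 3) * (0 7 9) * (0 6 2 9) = (0 7)(2 3 9 6) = [7, 1, 3, 9, 4, 5, 2, 0, 8, 6]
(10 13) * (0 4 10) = (0 4 10 13) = [4, 1, 2, 3, 10, 5, 6, 7, 8, 9, 13, 11, 12, 0]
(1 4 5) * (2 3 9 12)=[0, 4, 3, 9, 5, 1, 6, 7, 8, 12, 10, 11, 2]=(1 4 5)(2 3 9 12)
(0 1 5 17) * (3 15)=(0 1 5 17)(3 15)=[1, 5, 2, 15, 4, 17, 6, 7, 8, 9, 10, 11, 12, 13, 14, 3, 16, 0]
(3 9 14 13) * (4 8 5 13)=(3 9 14 4 8 5 13)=[0, 1, 2, 9, 8, 13, 6, 7, 5, 14, 10, 11, 12, 3, 4]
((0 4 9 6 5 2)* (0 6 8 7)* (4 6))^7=(0 7 8 9 4 2 5 6)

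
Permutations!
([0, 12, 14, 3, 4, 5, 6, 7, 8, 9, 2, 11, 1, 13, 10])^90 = (14)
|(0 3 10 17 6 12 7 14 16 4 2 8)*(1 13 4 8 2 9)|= |(0 3 10 17 6 12 7 14 16 8)(1 13 4 9)|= 20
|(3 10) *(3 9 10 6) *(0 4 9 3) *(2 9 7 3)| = |(0 4 7 3 6)(2 9 10)| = 15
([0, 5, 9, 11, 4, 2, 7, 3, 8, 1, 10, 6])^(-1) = (1 9 2 5)(3 7 6 11)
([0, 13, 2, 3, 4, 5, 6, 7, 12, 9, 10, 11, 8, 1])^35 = [0, 13, 2, 3, 4, 5, 6, 7, 12, 9, 10, 11, 8, 1]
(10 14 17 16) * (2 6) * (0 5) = (0 5)(2 6)(10 14 17 16) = [5, 1, 6, 3, 4, 0, 2, 7, 8, 9, 14, 11, 12, 13, 17, 15, 10, 16]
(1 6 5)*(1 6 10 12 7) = (1 10 12 7)(5 6) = [0, 10, 2, 3, 4, 6, 5, 1, 8, 9, 12, 11, 7]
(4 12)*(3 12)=(3 12 4)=[0, 1, 2, 12, 3, 5, 6, 7, 8, 9, 10, 11, 4]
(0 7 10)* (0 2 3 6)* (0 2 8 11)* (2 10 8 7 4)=[4, 1, 3, 6, 2, 5, 10, 8, 11, 9, 7, 0]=(0 4 2 3 6 10 7 8 11)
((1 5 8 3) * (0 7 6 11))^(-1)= (0 11 6 7)(1 3 8 5)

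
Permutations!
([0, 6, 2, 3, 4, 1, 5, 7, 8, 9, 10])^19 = [0, 6, 2, 3, 4, 1, 5, 7, 8, 9, 10]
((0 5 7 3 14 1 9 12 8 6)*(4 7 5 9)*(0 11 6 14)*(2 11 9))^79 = (0 14 11 4 9 3 8 2 1 6 7 12)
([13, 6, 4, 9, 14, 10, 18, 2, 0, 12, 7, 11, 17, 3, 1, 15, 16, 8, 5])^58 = [3, 10, 6, 12, 18, 4, 7, 1, 13, 17, 14, 11, 8, 9, 5, 15, 16, 0, 2]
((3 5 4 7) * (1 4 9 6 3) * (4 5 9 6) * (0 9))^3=(0 7 6 9 1 3 4 5)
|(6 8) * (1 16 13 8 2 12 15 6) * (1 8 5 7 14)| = 12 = |(1 16 13 5 7 14)(2 12 15 6)|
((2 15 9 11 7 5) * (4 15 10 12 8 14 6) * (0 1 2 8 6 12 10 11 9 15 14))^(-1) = (15)(0 8 5 7 11 2 1)(4 6 12 14)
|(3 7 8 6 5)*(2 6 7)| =4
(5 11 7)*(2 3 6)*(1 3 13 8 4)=(1 3 6 2 13 8 4)(5 11 7)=[0, 3, 13, 6, 1, 11, 2, 5, 4, 9, 10, 7, 12, 8]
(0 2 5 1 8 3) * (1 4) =[2, 8, 5, 0, 1, 4, 6, 7, 3] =(0 2 5 4 1 8 3)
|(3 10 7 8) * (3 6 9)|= |(3 10 7 8 6 9)|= 6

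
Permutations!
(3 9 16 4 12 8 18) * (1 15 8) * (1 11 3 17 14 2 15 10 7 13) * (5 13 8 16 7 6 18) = (1 10 6 18 17 14 2 15 16 4 12 11 3 9 7 8 5 13) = [0, 10, 15, 9, 12, 13, 18, 8, 5, 7, 6, 3, 11, 1, 2, 16, 4, 14, 17]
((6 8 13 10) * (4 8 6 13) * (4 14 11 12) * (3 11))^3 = (3 4)(8 11)(10 13)(12 14) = ((3 11 12 4 8 14)(10 13))^3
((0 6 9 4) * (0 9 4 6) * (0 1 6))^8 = (0 4 1 9 6)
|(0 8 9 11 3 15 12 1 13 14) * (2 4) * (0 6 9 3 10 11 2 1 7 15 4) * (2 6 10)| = |(0 8 3 4 1 13 14 10 11 2)(6 9)(7 15 12)| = 30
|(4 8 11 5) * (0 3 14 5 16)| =|(0 3 14 5 4 8 11 16)| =8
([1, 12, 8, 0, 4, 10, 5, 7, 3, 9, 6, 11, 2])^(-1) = (0 3 8 2 12 1)(5 6 10)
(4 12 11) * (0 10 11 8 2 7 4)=(0 10 11)(2 7 4 12 8)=[10, 1, 7, 3, 12, 5, 6, 4, 2, 9, 11, 0, 8]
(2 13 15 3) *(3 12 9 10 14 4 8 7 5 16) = (2 13 15 12 9 10 14 4 8 7 5 16 3) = [0, 1, 13, 2, 8, 16, 6, 5, 7, 10, 14, 11, 9, 15, 4, 12, 3]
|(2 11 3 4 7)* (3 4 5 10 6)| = 4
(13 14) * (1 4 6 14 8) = [0, 4, 2, 3, 6, 5, 14, 7, 1, 9, 10, 11, 12, 8, 13] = (1 4 6 14 13 8)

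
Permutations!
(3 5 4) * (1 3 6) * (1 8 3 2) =(1 2)(3 5 4 6 8) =[0, 2, 1, 5, 6, 4, 8, 7, 3]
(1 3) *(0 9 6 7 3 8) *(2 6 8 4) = [9, 4, 6, 1, 2, 5, 7, 3, 0, 8] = (0 9 8)(1 4 2 6 7 3)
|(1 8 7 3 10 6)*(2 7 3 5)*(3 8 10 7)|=12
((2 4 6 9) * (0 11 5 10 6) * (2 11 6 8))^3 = (0 11 8)(2 6 5)(4 9 10)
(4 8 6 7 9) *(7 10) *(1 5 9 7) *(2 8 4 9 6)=[0, 5, 8, 3, 4, 6, 10, 7, 2, 9, 1]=(1 5 6 10)(2 8)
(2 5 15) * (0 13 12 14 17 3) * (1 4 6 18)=(0 13 12 14 17 3)(1 4 6 18)(2 5 15)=[13, 4, 5, 0, 6, 15, 18, 7, 8, 9, 10, 11, 14, 12, 17, 2, 16, 3, 1]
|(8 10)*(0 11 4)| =|(0 11 4)(8 10)| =6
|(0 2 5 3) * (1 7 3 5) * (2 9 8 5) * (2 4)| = 9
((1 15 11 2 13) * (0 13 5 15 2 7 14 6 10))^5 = ((0 13 1 2 5 15 11 7 14 6 10))^5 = (0 15 10 5 6 2 14 1 7 13 11)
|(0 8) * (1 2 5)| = |(0 8)(1 2 5)| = 6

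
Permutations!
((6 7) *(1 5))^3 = ((1 5)(6 7))^3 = (1 5)(6 7)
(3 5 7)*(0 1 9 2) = [1, 9, 0, 5, 4, 7, 6, 3, 8, 2] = (0 1 9 2)(3 5 7)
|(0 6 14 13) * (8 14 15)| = |(0 6 15 8 14 13)| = 6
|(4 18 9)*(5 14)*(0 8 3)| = |(0 8 3)(4 18 9)(5 14)| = 6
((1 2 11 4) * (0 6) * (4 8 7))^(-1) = ((0 6)(1 2 11 8 7 4))^(-1) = (0 6)(1 4 7 8 11 2)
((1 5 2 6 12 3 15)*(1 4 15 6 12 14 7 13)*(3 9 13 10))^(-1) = ((1 5 2 12 9 13)(3 6 14 7 10)(4 15))^(-1) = (1 13 9 12 2 5)(3 10 7 14 6)(4 15)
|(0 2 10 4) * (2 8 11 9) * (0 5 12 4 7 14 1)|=|(0 8 11 9 2 10 7 14 1)(4 5 12)|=9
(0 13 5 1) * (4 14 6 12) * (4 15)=(0 13 5 1)(4 14 6 12 15)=[13, 0, 2, 3, 14, 1, 12, 7, 8, 9, 10, 11, 15, 5, 6, 4]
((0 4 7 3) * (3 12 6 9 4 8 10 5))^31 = (0 8 10 5 3)(4 7 12 6 9)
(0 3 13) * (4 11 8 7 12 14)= [3, 1, 2, 13, 11, 5, 6, 12, 7, 9, 10, 8, 14, 0, 4]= (0 3 13)(4 11 8 7 12 14)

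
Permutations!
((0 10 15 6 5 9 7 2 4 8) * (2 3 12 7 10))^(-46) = ((0 2 4 8)(3 12 7)(5 9 10 15 6))^(-46) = (0 4)(2 8)(3 7 12)(5 6 15 10 9)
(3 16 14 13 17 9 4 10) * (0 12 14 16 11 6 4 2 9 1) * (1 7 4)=(0 12 14 13 17 7 4 10 3 11 6 1)(2 9)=[12, 0, 9, 11, 10, 5, 1, 4, 8, 2, 3, 6, 14, 17, 13, 15, 16, 7]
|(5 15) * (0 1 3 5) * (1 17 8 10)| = 8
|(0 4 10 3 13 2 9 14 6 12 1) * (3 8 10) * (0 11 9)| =30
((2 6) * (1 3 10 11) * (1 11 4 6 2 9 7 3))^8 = ((11)(3 10 4 6 9 7))^8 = (11)(3 4 9)(6 7 10)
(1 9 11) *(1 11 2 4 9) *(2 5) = (11)(2 4 9 5) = [0, 1, 4, 3, 9, 2, 6, 7, 8, 5, 10, 11]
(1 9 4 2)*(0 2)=(0 2 1 9 4)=[2, 9, 1, 3, 0, 5, 6, 7, 8, 4]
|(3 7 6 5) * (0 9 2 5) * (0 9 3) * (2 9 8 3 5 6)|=|(9)(0 5)(2 6 8 3 7)|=10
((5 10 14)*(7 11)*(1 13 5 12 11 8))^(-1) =(1 8 7 11 12 14 10 5 13) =((1 13 5 10 14 12 11 7 8))^(-1)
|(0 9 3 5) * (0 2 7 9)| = |(2 7 9 3 5)| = 5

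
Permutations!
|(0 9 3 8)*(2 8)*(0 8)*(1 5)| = 4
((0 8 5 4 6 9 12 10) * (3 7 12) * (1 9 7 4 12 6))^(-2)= ((0 8 5 12 10)(1 9 3 4)(6 7))^(-2)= (0 12 8 10 5)(1 3)(4 9)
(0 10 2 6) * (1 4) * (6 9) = (0 10 2 9 6)(1 4) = [10, 4, 9, 3, 1, 5, 0, 7, 8, 6, 2]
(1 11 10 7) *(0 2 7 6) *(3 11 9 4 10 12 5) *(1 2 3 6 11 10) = [3, 9, 7, 10, 1, 6, 0, 2, 8, 4, 11, 12, 5] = (0 3 10 11 12 5 6)(1 9 4)(2 7)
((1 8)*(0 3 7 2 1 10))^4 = ((0 3 7 2 1 8 10))^4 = (0 1 3 8 7 10 2)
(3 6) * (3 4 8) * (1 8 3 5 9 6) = (1 8 5 9 6 4 3) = [0, 8, 2, 1, 3, 9, 4, 7, 5, 6]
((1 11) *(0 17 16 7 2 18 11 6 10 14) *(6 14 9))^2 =(0 16 2 11 14 17 7 18 1)(6 9 10) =((0 17 16 7 2 18 11 1 14)(6 10 9))^2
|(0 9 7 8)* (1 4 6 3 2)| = 20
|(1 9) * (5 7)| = 2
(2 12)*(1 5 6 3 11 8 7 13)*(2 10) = (1 5 6 3 11 8 7 13)(2 12 10) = [0, 5, 12, 11, 4, 6, 3, 13, 7, 9, 2, 8, 10, 1]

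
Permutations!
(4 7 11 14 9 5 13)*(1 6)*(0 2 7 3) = (0 2 7 11 14 9 5 13 4 3)(1 6) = [2, 6, 7, 0, 3, 13, 1, 11, 8, 5, 10, 14, 12, 4, 9]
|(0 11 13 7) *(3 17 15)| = |(0 11 13 7)(3 17 15)| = 12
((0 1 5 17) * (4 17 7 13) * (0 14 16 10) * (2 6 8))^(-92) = ((0 1 5 7 13 4 17 14 16 10)(2 6 8))^(-92) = (0 16 17 13 5)(1 10 14 4 7)(2 6 8)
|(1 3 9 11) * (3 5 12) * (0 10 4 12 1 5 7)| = 10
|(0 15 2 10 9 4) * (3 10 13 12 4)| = |(0 15 2 13 12 4)(3 10 9)| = 6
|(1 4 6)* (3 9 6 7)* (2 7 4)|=|(1 2 7 3 9 6)|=6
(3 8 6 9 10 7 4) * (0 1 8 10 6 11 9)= (0 1 8 11 9 6)(3 10 7 4)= [1, 8, 2, 10, 3, 5, 0, 4, 11, 6, 7, 9]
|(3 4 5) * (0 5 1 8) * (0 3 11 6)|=4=|(0 5 11 6)(1 8 3 4)|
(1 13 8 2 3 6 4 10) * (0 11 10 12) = [11, 13, 3, 6, 12, 5, 4, 7, 2, 9, 1, 10, 0, 8] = (0 11 10 1 13 8 2 3 6 4 12)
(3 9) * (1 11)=(1 11)(3 9)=[0, 11, 2, 9, 4, 5, 6, 7, 8, 3, 10, 1]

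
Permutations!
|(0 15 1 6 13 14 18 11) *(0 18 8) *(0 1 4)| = 30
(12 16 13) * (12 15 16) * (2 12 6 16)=(2 12 6 16 13 15)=[0, 1, 12, 3, 4, 5, 16, 7, 8, 9, 10, 11, 6, 15, 14, 2, 13]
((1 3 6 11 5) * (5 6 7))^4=(11)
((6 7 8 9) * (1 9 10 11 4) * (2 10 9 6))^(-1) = (1 4 11 10 2 9 8 7 6)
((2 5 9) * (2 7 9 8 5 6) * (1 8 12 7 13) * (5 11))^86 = ((1 8 11 5 12 7 9 13)(2 6))^86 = (1 9 12 11)(5 8 13 7)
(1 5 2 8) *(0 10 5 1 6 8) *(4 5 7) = (0 10 7 4 5 2)(6 8) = [10, 1, 0, 3, 5, 2, 8, 4, 6, 9, 7]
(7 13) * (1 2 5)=(1 2 5)(7 13)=[0, 2, 5, 3, 4, 1, 6, 13, 8, 9, 10, 11, 12, 7]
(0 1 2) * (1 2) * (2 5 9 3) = (0 5 9 3 2) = [5, 1, 0, 2, 4, 9, 6, 7, 8, 3]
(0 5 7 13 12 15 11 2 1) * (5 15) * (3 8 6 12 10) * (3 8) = (0 15 11 2 1)(5 7 13 10 8 6 12) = [15, 0, 1, 3, 4, 7, 12, 13, 6, 9, 8, 2, 5, 10, 14, 11]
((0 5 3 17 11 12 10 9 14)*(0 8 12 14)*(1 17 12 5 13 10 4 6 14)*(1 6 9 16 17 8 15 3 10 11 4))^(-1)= (0 9 4 17 16 10 5 8 1 12 3 15 14 6 11 13)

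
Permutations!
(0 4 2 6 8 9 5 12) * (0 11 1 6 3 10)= (0 4 2 3 10)(1 6 8 9 5 12 11)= [4, 6, 3, 10, 2, 12, 8, 7, 9, 5, 0, 1, 11]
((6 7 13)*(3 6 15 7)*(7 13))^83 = ((3 6)(13 15))^83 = (3 6)(13 15)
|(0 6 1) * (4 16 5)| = 3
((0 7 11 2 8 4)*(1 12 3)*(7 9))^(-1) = ((0 9 7 11 2 8 4)(1 12 3))^(-1) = (0 4 8 2 11 7 9)(1 3 12)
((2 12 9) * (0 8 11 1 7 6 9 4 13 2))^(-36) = ((0 8 11 1 7 6 9)(2 12 4 13))^(-36) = (13)(0 9 6 7 1 11 8)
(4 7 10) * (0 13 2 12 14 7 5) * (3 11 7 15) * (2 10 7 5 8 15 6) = (0 13 10 4 8 15 3 11 5)(2 12 14 6) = [13, 1, 12, 11, 8, 0, 2, 7, 15, 9, 4, 5, 14, 10, 6, 3]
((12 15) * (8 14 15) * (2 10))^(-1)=(2 10)(8 12 15 14)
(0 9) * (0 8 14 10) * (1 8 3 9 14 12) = [14, 8, 2, 9, 4, 5, 6, 7, 12, 3, 0, 11, 1, 13, 10] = (0 14 10)(1 8 12)(3 9)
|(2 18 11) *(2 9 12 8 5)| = |(2 18 11 9 12 8 5)| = 7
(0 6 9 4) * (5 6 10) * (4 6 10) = [4, 1, 2, 3, 0, 10, 9, 7, 8, 6, 5] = (0 4)(5 10)(6 9)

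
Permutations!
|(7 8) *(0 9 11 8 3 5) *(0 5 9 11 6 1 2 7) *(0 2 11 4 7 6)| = |(0 4 7 3 9)(1 11 8 2 6)| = 5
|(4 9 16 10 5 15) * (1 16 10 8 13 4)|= |(1 16 8 13 4 9 10 5 15)|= 9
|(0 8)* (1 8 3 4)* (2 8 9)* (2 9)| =|(9)(0 3 4 1 2 8)| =6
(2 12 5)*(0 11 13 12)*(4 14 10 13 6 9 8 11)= (0 4 14 10 13 12 5 2)(6 9 8 11)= [4, 1, 0, 3, 14, 2, 9, 7, 11, 8, 13, 6, 5, 12, 10]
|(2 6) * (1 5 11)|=6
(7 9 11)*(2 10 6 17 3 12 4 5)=(2 10 6 17 3 12 4 5)(7 9 11)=[0, 1, 10, 12, 5, 2, 17, 9, 8, 11, 6, 7, 4, 13, 14, 15, 16, 3]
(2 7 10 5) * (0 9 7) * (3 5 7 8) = (0 9 8 3 5 2)(7 10) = [9, 1, 0, 5, 4, 2, 6, 10, 3, 8, 7]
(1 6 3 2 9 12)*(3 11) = (1 6 11 3 2 9 12) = [0, 6, 9, 2, 4, 5, 11, 7, 8, 12, 10, 3, 1]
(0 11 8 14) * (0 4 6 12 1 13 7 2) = (0 11 8 14 4 6 12 1 13 7 2) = [11, 13, 0, 3, 6, 5, 12, 2, 14, 9, 10, 8, 1, 7, 4]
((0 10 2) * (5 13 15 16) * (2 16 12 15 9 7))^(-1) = ((0 10 16 5 13 9 7 2)(12 15))^(-1) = (0 2 7 9 13 5 16 10)(12 15)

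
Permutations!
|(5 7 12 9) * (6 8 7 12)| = 3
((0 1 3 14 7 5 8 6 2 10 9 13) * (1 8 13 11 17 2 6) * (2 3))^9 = ((0 8 1 2 10 9 11 17 3 14 7 5 13))^9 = (0 14 9 8 7 11 1 5 17 2 13 3 10)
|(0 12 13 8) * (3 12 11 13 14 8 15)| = |(0 11 13 15 3 12 14 8)| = 8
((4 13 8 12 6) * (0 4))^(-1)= ((0 4 13 8 12 6))^(-1)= (0 6 12 8 13 4)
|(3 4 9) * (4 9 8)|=|(3 9)(4 8)|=2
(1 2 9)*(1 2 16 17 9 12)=[0, 16, 12, 3, 4, 5, 6, 7, 8, 2, 10, 11, 1, 13, 14, 15, 17, 9]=(1 16 17 9 2 12)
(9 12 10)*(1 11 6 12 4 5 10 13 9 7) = (1 11 6 12 13 9 4 5 10 7) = [0, 11, 2, 3, 5, 10, 12, 1, 8, 4, 7, 6, 13, 9]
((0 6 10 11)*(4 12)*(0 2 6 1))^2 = ((0 1)(2 6 10 11)(4 12))^2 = (12)(2 10)(6 11)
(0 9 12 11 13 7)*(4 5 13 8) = [9, 1, 2, 3, 5, 13, 6, 0, 4, 12, 10, 8, 11, 7] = (0 9 12 11 8 4 5 13 7)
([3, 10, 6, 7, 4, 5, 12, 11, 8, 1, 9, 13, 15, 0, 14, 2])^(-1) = [13, 9, 15, 0, 4, 5, 2, 3, 8, 10, 1, 7, 6, 11, 14, 12]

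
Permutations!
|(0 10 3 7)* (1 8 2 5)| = 4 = |(0 10 3 7)(1 8 2 5)|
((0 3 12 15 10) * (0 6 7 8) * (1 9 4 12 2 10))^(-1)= ((0 3 2 10 6 7 8)(1 9 4 12 15))^(-1)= (0 8 7 6 10 2 3)(1 15 12 4 9)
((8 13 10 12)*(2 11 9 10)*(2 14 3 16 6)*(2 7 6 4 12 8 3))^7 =((2 11 9 10 8 13 14)(3 16 4 12)(6 7))^7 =(3 12 4 16)(6 7)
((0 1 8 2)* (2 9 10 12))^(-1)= ((0 1 8 9 10 12 2))^(-1)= (0 2 12 10 9 8 1)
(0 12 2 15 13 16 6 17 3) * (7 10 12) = (0 7 10 12 2 15 13 16 6 17 3) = [7, 1, 15, 0, 4, 5, 17, 10, 8, 9, 12, 11, 2, 16, 14, 13, 6, 3]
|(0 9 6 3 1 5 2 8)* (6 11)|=9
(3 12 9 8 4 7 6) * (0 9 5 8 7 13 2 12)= (0 9 7 6 3)(2 12 5 8 4 13)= [9, 1, 12, 0, 13, 8, 3, 6, 4, 7, 10, 11, 5, 2]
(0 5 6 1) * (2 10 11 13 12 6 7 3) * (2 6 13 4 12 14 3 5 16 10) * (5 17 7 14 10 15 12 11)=[16, 0, 2, 6, 11, 14, 1, 17, 8, 9, 5, 4, 13, 10, 3, 12, 15, 7]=(0 16 15 12 13 10 5 14 3 6 1)(4 11)(7 17)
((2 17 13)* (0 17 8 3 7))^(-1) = (0 7 3 8 2 13 17)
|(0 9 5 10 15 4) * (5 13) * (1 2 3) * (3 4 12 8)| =|(0 9 13 5 10 15 12 8 3 1 2 4)| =12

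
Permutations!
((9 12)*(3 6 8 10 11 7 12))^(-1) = (3 9 12 7 11 10 8 6)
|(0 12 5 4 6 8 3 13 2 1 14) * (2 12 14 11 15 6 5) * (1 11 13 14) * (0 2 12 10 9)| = 70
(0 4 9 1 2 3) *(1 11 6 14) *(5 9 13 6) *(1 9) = [4, 2, 3, 0, 13, 1, 14, 7, 8, 11, 10, 5, 12, 6, 9] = (0 4 13 6 14 9 11 5 1 2 3)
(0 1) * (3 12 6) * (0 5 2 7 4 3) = (0 1 5 2 7 4 3 12 6) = [1, 5, 7, 12, 3, 2, 0, 4, 8, 9, 10, 11, 6]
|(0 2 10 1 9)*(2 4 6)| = |(0 4 6 2 10 1 9)| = 7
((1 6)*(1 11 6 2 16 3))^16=((1 2 16 3)(6 11))^16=(16)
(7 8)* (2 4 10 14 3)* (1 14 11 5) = [0, 14, 4, 2, 10, 1, 6, 8, 7, 9, 11, 5, 12, 13, 3] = (1 14 3 2 4 10 11 5)(7 8)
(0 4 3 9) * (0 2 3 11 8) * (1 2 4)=(0 1 2 3 9 4 11 8)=[1, 2, 3, 9, 11, 5, 6, 7, 0, 4, 10, 8]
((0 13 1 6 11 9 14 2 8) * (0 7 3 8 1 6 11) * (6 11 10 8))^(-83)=(0 13 11 9 14 2 1 10 8 7 3 6)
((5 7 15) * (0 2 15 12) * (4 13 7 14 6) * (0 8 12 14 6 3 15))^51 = ((0 2)(3 15 5 6 4 13 7 14)(8 12))^51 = (0 2)(3 6 7 15 4 14 5 13)(8 12)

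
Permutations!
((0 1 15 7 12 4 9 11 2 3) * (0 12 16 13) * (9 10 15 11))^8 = ((0 1 11 2 3 12 4 10 15 7 16 13))^8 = (0 15 3)(1 7 12)(2 13 10)(4 11 16)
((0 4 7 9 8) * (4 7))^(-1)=(0 8 9 7)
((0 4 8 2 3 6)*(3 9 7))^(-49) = (0 6 3 7 9 2 8 4)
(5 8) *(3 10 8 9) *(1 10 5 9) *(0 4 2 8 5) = (0 4 2 8 9 3)(1 10 5) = [4, 10, 8, 0, 2, 1, 6, 7, 9, 3, 5]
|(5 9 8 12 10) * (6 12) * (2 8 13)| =8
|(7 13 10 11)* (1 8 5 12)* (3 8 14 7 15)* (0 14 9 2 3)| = |(0 14 7 13 10 11 15)(1 9 2 3 8 5 12)| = 7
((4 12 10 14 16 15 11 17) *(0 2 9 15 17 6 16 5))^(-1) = (0 5 14 10 12 4 17 16 6 11 15 9 2) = ((0 2 9 15 11 6 16 17 4 12 10 14 5))^(-1)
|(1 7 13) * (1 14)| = |(1 7 13 14)| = 4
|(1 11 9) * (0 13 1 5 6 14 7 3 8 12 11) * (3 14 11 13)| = 12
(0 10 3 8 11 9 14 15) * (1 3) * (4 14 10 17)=(0 17 4 14 15)(1 3 8 11 9 10)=[17, 3, 2, 8, 14, 5, 6, 7, 11, 10, 1, 9, 12, 13, 15, 0, 16, 4]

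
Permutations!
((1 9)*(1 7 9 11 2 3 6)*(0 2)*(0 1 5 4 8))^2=(11)(0 3 5 8 2 6 4)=((0 2 3 6 5 4 8)(1 11)(7 9))^2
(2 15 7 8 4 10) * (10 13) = (2 15 7 8 4 13 10) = [0, 1, 15, 3, 13, 5, 6, 8, 4, 9, 2, 11, 12, 10, 14, 7]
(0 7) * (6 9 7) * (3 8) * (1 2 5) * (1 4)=(0 6 9 7)(1 2 5 4)(3 8)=[6, 2, 5, 8, 1, 4, 9, 0, 3, 7]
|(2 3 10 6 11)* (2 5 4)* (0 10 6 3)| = 8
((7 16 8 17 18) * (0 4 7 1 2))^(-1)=(0 2 1 18 17 8 16 7 4)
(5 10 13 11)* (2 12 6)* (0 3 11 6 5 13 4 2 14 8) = (0 3 11 13 6 14 8)(2 12 5 10 4) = [3, 1, 12, 11, 2, 10, 14, 7, 0, 9, 4, 13, 5, 6, 8]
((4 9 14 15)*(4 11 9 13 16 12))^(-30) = (4 16)(9 15)(11 14)(12 13)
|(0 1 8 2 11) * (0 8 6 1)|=|(1 6)(2 11 8)|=6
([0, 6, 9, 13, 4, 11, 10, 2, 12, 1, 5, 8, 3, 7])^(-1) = (1 9 2 7 13 3 12 8 11 5 10 6)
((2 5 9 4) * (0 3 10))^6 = ((0 3 10)(2 5 9 4))^6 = (10)(2 9)(4 5)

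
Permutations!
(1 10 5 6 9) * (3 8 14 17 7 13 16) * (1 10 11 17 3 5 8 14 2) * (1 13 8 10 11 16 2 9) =[0, 16, 13, 14, 4, 6, 1, 8, 9, 11, 10, 17, 12, 2, 3, 15, 5, 7] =(1 16 5 6)(2 13)(3 14)(7 8 9 11 17)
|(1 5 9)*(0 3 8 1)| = 6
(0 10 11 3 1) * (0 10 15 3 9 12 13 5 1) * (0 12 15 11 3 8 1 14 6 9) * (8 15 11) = (15)(0 8 1 10 3 12 13 5 14 6 9 11) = [8, 10, 2, 12, 4, 14, 9, 7, 1, 11, 3, 0, 13, 5, 6, 15]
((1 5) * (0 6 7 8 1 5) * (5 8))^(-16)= (0 7 8)(1 6 5)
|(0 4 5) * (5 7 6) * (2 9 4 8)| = 8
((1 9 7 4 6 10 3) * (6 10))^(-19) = ((1 9 7 4 10 3))^(-19) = (1 3 10 4 7 9)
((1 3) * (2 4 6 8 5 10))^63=((1 3)(2 4 6 8 5 10))^63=(1 3)(2 8)(4 5)(6 10)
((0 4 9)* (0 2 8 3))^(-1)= (0 3 8 2 9 4)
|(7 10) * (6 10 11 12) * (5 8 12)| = |(5 8 12 6 10 7 11)| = 7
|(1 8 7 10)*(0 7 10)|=6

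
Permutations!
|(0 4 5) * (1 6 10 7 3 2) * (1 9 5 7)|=|(0 4 7 3 2 9 5)(1 6 10)|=21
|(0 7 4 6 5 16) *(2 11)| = |(0 7 4 6 5 16)(2 11)| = 6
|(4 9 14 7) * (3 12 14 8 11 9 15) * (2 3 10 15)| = 6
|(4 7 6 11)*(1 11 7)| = |(1 11 4)(6 7)| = 6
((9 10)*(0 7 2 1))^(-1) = ((0 7 2 1)(9 10))^(-1) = (0 1 2 7)(9 10)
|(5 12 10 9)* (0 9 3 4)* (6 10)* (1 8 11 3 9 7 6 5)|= 10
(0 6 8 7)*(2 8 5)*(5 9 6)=(0 5 2 8 7)(6 9)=[5, 1, 8, 3, 4, 2, 9, 0, 7, 6]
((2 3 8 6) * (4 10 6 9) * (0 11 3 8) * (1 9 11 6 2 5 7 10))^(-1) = ((0 6 5 7 10 2 8 11 3)(1 9 4))^(-1) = (0 3 11 8 2 10 7 5 6)(1 4 9)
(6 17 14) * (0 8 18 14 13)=(0 8 18 14 6 17 13)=[8, 1, 2, 3, 4, 5, 17, 7, 18, 9, 10, 11, 12, 0, 6, 15, 16, 13, 14]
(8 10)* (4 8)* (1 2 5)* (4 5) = (1 2 4 8 10 5) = [0, 2, 4, 3, 8, 1, 6, 7, 10, 9, 5]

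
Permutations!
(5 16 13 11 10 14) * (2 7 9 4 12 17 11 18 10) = (2 7 9 4 12 17 11)(5 16 13 18 10 14) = [0, 1, 7, 3, 12, 16, 6, 9, 8, 4, 14, 2, 17, 18, 5, 15, 13, 11, 10]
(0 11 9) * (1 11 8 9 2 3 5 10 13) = (0 8 9)(1 11 2 3 5 10 13) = [8, 11, 3, 5, 4, 10, 6, 7, 9, 0, 13, 2, 12, 1]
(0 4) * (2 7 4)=(0 2 7 4)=[2, 1, 7, 3, 0, 5, 6, 4]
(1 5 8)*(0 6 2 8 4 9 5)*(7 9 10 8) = (0 6 2 7 9 5 4 10 8 1) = [6, 0, 7, 3, 10, 4, 2, 9, 1, 5, 8]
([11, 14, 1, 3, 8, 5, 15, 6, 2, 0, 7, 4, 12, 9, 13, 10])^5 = [1, 11, 0, 3, 13, 5, 15, 6, 9, 2, 7, 14, 12, 8, 4, 10]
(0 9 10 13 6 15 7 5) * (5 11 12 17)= (0 9 10 13 6 15 7 11 12 17 5)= [9, 1, 2, 3, 4, 0, 15, 11, 8, 10, 13, 12, 17, 6, 14, 7, 16, 5]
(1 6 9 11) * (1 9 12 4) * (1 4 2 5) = [0, 6, 5, 3, 4, 1, 12, 7, 8, 11, 10, 9, 2] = (1 6 12 2 5)(9 11)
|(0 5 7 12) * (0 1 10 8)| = |(0 5 7 12 1 10 8)| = 7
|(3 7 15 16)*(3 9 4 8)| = |(3 7 15 16 9 4 8)| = 7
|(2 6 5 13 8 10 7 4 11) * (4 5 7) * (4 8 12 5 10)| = 21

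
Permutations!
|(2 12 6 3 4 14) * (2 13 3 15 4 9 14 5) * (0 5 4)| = 12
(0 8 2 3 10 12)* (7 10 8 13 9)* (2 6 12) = (0 13 9 7 10 2 3 8 6 12) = [13, 1, 3, 8, 4, 5, 12, 10, 6, 7, 2, 11, 0, 9]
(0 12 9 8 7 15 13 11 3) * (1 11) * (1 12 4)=(0 4 1 11 3)(7 15 13 12 9 8)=[4, 11, 2, 0, 1, 5, 6, 15, 7, 8, 10, 3, 9, 12, 14, 13]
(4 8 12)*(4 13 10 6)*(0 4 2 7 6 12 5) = [4, 1, 7, 3, 8, 0, 2, 6, 5, 9, 12, 11, 13, 10] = (0 4 8 5)(2 7 6)(10 12 13)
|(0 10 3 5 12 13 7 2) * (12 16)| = |(0 10 3 5 16 12 13 7 2)| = 9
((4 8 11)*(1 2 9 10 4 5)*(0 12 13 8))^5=((0 12 13 8 11 5 1 2 9 10 4))^5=(0 5 4 11 10 8 9 13 2 12 1)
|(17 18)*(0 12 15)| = |(0 12 15)(17 18)| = 6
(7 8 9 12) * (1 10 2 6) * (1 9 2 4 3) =(1 10 4 3)(2 6 9 12 7 8) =[0, 10, 6, 1, 3, 5, 9, 8, 2, 12, 4, 11, 7]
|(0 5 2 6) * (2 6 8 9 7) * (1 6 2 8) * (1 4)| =6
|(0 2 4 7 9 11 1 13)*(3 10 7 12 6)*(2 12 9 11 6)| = |(0 12 2 4 9 6 3 10 7 11 1 13)| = 12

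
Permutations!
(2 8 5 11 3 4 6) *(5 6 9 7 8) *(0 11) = (0 11 3 4 9 7 8 6 2 5) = [11, 1, 5, 4, 9, 0, 2, 8, 6, 7, 10, 3]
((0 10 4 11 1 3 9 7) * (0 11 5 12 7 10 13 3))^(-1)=(0 1 11 7 12 5 4 10 9 3 13)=((0 13 3 9 10 4 5 12 7 11 1))^(-1)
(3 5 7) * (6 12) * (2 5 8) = (2 5 7 3 8)(6 12) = [0, 1, 5, 8, 4, 7, 12, 3, 2, 9, 10, 11, 6]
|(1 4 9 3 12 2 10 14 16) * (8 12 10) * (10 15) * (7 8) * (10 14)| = 28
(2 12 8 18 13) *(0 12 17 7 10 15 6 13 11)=(0 12 8 18 11)(2 17 7 10 15 6 13)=[12, 1, 17, 3, 4, 5, 13, 10, 18, 9, 15, 0, 8, 2, 14, 6, 16, 7, 11]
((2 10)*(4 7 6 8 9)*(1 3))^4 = ((1 3)(2 10)(4 7 6 8 9))^4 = (10)(4 9 8 6 7)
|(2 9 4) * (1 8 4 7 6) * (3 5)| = |(1 8 4 2 9 7 6)(3 5)| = 14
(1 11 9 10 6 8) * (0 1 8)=(0 1 11 9 10 6)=[1, 11, 2, 3, 4, 5, 0, 7, 8, 10, 6, 9]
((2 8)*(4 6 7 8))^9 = ((2 4 6 7 8))^9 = (2 8 7 6 4)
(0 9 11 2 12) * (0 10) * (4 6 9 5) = [5, 1, 12, 3, 6, 4, 9, 7, 8, 11, 0, 2, 10] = (0 5 4 6 9 11 2 12 10)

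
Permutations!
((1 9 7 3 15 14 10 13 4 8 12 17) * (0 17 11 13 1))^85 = ((0 17)(1 9 7 3 15 14 10)(4 8 12 11 13))^85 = (0 17)(1 9 7 3 15 14 10)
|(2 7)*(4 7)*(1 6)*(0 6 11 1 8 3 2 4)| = |(0 6 8 3 2)(1 11)(4 7)| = 10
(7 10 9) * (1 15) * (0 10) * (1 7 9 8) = (0 10 8 1 15 7) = [10, 15, 2, 3, 4, 5, 6, 0, 1, 9, 8, 11, 12, 13, 14, 7]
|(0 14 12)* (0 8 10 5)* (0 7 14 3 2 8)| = 9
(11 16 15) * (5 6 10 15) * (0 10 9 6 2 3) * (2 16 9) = (0 10 15 11 9 6 2 3)(5 16) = [10, 1, 3, 0, 4, 16, 2, 7, 8, 6, 15, 9, 12, 13, 14, 11, 5]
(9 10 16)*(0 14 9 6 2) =(0 14 9 10 16 6 2) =[14, 1, 0, 3, 4, 5, 2, 7, 8, 10, 16, 11, 12, 13, 9, 15, 6]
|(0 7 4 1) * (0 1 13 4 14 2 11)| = 10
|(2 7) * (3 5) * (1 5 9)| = 4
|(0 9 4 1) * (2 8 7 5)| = 4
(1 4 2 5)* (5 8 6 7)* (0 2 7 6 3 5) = (0 2 8 3 5 1 4 7) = [2, 4, 8, 5, 7, 1, 6, 0, 3]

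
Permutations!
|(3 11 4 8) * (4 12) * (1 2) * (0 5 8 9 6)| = 18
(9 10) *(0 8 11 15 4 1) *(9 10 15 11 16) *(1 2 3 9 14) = [8, 0, 3, 9, 2, 5, 6, 7, 16, 15, 10, 11, 12, 13, 1, 4, 14] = (0 8 16 14 1)(2 3 9 15 4)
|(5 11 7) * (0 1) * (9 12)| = |(0 1)(5 11 7)(9 12)| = 6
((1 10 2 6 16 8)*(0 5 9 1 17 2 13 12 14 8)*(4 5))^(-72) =(0 6 17 14 13 1 5)(2 8 12 10 9 4 16)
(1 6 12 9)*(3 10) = (1 6 12 9)(3 10) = [0, 6, 2, 10, 4, 5, 12, 7, 8, 1, 3, 11, 9]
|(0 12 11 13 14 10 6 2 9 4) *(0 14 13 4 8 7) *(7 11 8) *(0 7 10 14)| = |(14)(0 12 8 11 4)(2 9 10 6)| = 20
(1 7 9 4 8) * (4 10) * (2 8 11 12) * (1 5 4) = (1 7 9 10)(2 8 5 4 11 12) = [0, 7, 8, 3, 11, 4, 6, 9, 5, 10, 1, 12, 2]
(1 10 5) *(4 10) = (1 4 10 5) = [0, 4, 2, 3, 10, 1, 6, 7, 8, 9, 5]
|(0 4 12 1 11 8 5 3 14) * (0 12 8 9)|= 10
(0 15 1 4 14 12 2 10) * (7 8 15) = (0 7 8 15 1 4 14 12 2 10) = [7, 4, 10, 3, 14, 5, 6, 8, 15, 9, 0, 11, 2, 13, 12, 1]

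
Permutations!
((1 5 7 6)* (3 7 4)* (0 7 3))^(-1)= (0 4 5 1 6 7)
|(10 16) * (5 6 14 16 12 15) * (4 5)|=8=|(4 5 6 14 16 10 12 15)|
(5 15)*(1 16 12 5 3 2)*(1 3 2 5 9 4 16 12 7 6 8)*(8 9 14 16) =(1 12 14 16 7 6 9 4 8)(2 3 5 15) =[0, 12, 3, 5, 8, 15, 9, 6, 1, 4, 10, 11, 14, 13, 16, 2, 7]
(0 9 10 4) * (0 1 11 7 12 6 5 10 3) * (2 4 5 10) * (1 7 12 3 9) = [1, 11, 4, 0, 7, 2, 10, 3, 8, 9, 5, 12, 6] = (0 1 11 12 6 10 5 2 4 7 3)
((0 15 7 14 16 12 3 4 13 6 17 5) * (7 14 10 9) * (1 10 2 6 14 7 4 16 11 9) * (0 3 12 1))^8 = (0 16 17 7 10 3 6 15 1 5 2)(4 11 13 9 14)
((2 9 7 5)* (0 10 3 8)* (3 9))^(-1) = (0 8 3 2 5 7 9 10)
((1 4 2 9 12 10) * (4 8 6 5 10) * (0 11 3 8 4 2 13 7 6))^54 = (0 3)(1 5 7 4 10 6 13)(8 11)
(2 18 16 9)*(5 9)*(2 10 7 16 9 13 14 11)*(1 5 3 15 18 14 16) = (1 5 13 16 3 15 18 9 10 7)(2 14 11) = [0, 5, 14, 15, 4, 13, 6, 1, 8, 10, 7, 2, 12, 16, 11, 18, 3, 17, 9]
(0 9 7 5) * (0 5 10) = [9, 1, 2, 3, 4, 5, 6, 10, 8, 7, 0] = (0 9 7 10)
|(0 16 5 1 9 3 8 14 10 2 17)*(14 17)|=24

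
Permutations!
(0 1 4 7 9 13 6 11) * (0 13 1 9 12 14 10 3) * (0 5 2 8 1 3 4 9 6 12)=(0 6 11 13 12 14 10 4 7)(1 9 3 5 2 8)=[6, 9, 8, 5, 7, 2, 11, 0, 1, 3, 4, 13, 14, 12, 10]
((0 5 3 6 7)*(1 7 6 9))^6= ((0 5 3 9 1 7))^6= (9)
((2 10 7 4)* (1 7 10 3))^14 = ((10)(1 7 4 2 3))^14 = (10)(1 3 2 4 7)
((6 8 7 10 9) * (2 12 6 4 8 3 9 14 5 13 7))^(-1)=(2 8 4 9 3 6 12)(5 14 10 7 13)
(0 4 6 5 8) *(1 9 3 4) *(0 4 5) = (0 1 9 3 5 8 4 6) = [1, 9, 2, 5, 6, 8, 0, 7, 4, 3]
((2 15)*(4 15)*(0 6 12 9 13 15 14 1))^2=((0 6 12 9 13 15 2 4 14 1))^2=(0 12 13 2 14)(1 6 9 15 4)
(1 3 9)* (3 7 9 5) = (1 7 9)(3 5) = [0, 7, 2, 5, 4, 3, 6, 9, 8, 1]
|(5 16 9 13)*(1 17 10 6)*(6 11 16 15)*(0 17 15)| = 24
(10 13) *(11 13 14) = (10 14 11 13) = [0, 1, 2, 3, 4, 5, 6, 7, 8, 9, 14, 13, 12, 10, 11]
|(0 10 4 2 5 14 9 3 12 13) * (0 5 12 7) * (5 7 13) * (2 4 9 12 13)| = |(0 10 9 3 2 13 7)(5 14 12)| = 21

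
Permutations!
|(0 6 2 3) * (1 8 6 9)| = 7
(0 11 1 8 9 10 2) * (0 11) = [0, 8, 11, 3, 4, 5, 6, 7, 9, 10, 2, 1] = (1 8 9 10 2 11)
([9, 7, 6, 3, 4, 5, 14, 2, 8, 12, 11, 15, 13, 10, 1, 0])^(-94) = (0 10 9 11 12 15 13)(1 7 2 6 14)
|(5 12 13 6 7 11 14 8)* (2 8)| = |(2 8 5 12 13 6 7 11 14)| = 9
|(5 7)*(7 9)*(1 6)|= |(1 6)(5 9 7)|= 6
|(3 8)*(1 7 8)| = 4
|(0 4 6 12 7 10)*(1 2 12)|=8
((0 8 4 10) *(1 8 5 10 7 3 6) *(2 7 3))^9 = (10)(1 6 3 4 8)(2 7)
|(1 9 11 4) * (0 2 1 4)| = 5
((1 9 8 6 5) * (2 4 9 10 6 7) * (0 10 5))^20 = ((0 10 6)(1 5)(2 4 9 8 7))^20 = (0 6 10)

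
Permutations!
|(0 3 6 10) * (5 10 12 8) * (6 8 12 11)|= 10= |(12)(0 3 8 5 10)(6 11)|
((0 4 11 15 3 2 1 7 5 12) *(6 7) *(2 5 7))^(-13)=(0 4 11 15 3 5 12)(1 2 6)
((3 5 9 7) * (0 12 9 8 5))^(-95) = ((0 12 9 7 3)(5 8))^(-95) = (12)(5 8)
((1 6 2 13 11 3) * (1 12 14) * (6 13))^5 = (1 14 12 3 11 13)(2 6)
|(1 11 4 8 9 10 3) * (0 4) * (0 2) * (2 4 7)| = |(0 7 2)(1 11 4 8 9 10 3)| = 21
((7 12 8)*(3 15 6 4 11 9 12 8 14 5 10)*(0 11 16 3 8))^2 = (0 9 14 10 7 11 12 5 8)(3 6 16 15 4)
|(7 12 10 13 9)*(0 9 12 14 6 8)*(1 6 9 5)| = |(0 5 1 6 8)(7 14 9)(10 13 12)| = 15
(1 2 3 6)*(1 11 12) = [0, 2, 3, 6, 4, 5, 11, 7, 8, 9, 10, 12, 1] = (1 2 3 6 11 12)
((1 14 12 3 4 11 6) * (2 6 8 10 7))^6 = (1 8 14 10 12 7 3 2 4 6 11)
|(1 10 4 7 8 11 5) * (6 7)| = 8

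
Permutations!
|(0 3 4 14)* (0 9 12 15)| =7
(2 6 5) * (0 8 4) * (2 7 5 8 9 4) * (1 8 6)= [9, 8, 1, 3, 0, 7, 6, 5, 2, 4]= (0 9 4)(1 8 2)(5 7)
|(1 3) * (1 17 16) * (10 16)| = 5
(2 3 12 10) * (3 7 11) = (2 7 11 3 12 10) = [0, 1, 7, 12, 4, 5, 6, 11, 8, 9, 2, 3, 10]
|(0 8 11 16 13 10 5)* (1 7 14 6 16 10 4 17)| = |(0 8 11 10 5)(1 7 14 6 16 13 4 17)| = 40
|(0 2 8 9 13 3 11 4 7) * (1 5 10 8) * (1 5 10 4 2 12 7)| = 30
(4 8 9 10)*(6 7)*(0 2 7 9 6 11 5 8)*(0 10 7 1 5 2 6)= (0 6 9 7 11 2 1 5 8)(4 10)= [6, 5, 1, 3, 10, 8, 9, 11, 0, 7, 4, 2]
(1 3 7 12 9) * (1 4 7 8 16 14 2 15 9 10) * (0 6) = (0 6)(1 3 8 16 14 2 15 9 4 7 12 10) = [6, 3, 15, 8, 7, 5, 0, 12, 16, 4, 1, 11, 10, 13, 2, 9, 14]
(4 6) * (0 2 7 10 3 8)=[2, 1, 7, 8, 6, 5, 4, 10, 0, 9, 3]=(0 2 7 10 3 8)(4 6)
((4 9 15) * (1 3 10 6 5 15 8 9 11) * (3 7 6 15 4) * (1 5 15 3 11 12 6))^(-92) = ((1 7)(3 10)(4 12 6 15 11 5)(8 9))^(-92) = (4 11 6)(5 15 12)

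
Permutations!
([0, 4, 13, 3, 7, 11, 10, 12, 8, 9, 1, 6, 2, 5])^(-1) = [0, 10, 12, 3, 1, 13, 11, 4, 8, 9, 6, 5, 7, 2]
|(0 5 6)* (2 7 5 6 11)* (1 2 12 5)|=|(0 6)(1 2 7)(5 11 12)|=6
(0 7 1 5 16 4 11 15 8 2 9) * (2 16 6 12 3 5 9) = (0 7 1 9)(3 5 6 12)(4 11 15 8 16) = [7, 9, 2, 5, 11, 6, 12, 1, 16, 0, 10, 15, 3, 13, 14, 8, 4]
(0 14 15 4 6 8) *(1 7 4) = [14, 7, 2, 3, 6, 5, 8, 4, 0, 9, 10, 11, 12, 13, 15, 1] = (0 14 15 1 7 4 6 8)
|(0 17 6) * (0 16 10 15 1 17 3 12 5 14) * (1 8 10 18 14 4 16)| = 24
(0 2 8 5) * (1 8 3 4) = (0 2 3 4 1 8 5) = [2, 8, 3, 4, 1, 0, 6, 7, 5]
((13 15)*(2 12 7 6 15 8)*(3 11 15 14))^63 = ((2 12 7 6 14 3 11 15 13 8))^63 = (2 6 11 8 7 3 13 12 14 15)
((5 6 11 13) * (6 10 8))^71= (5 13 11 6 8 10)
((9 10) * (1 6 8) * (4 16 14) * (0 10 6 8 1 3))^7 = (4 16 14)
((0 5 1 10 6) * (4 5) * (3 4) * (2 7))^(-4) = ((0 3 4 5 1 10 6)(2 7))^(-4) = (0 5 6 4 10 3 1)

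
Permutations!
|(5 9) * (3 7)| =|(3 7)(5 9)| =2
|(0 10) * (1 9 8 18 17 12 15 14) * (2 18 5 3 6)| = 12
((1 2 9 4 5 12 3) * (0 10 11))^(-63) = (12)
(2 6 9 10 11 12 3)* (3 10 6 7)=(2 7 3)(6 9)(10 11 12)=[0, 1, 7, 2, 4, 5, 9, 3, 8, 6, 11, 12, 10]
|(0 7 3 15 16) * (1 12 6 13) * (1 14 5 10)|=|(0 7 3 15 16)(1 12 6 13 14 5 10)|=35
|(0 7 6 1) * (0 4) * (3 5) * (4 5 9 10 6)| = |(0 7 4)(1 5 3 9 10 6)| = 6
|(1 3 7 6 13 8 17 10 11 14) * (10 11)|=9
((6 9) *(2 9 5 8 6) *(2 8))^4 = (2 5 6 8 9)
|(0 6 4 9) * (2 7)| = 4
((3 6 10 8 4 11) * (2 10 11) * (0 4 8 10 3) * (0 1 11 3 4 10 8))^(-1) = (0 8 10)(1 11)(2 4)(3 6)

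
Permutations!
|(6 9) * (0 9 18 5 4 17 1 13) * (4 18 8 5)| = |(0 9 6 8 5 18 4 17 1 13)| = 10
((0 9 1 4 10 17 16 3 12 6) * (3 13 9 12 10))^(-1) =((0 12 6)(1 4 3 10 17 16 13 9))^(-1) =(0 6 12)(1 9 13 16 17 10 3 4)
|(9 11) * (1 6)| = |(1 6)(9 11)| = 2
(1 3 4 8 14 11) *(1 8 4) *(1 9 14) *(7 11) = [0, 3, 2, 9, 4, 5, 6, 11, 1, 14, 10, 8, 12, 13, 7] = (1 3 9 14 7 11 8)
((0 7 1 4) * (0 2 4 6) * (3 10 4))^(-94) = (0 1)(2 10)(3 4)(6 7)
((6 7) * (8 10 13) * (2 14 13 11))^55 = (2 14 13 8 10 11)(6 7)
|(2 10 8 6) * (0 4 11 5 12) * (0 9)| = 12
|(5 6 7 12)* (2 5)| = 5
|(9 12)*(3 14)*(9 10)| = 6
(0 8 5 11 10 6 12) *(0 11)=(0 8 5)(6 12 11 10)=[8, 1, 2, 3, 4, 0, 12, 7, 5, 9, 6, 10, 11]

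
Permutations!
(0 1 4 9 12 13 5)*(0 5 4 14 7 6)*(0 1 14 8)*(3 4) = (0 14 7 6 1 8)(3 4 9 12 13) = [14, 8, 2, 4, 9, 5, 1, 6, 0, 12, 10, 11, 13, 3, 7]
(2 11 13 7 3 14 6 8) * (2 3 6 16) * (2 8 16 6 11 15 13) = (2 15 13 7 11)(3 14 6 16 8) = [0, 1, 15, 14, 4, 5, 16, 11, 3, 9, 10, 2, 12, 7, 6, 13, 8]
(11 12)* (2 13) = (2 13)(11 12) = [0, 1, 13, 3, 4, 5, 6, 7, 8, 9, 10, 12, 11, 2]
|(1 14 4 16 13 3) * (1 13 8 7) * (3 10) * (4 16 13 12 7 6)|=|(1 14 16 8 6 4 13 10 3 12 7)|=11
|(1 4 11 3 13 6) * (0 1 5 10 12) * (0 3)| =12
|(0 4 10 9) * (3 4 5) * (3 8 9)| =12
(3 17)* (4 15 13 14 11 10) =(3 17)(4 15 13 14 11 10) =[0, 1, 2, 17, 15, 5, 6, 7, 8, 9, 4, 10, 12, 14, 11, 13, 16, 3]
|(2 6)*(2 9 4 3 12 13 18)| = 8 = |(2 6 9 4 3 12 13 18)|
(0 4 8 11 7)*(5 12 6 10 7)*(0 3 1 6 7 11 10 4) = (1 6 4 8 10 11 5 12 7 3) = [0, 6, 2, 1, 8, 12, 4, 3, 10, 9, 11, 5, 7]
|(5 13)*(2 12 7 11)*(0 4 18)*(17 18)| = |(0 4 17 18)(2 12 7 11)(5 13)| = 4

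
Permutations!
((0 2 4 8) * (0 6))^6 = ((0 2 4 8 6))^6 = (0 2 4 8 6)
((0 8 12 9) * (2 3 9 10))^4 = ((0 8 12 10 2 3 9))^4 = (0 2 8 3 12 9 10)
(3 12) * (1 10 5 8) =(1 10 5 8)(3 12) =[0, 10, 2, 12, 4, 8, 6, 7, 1, 9, 5, 11, 3]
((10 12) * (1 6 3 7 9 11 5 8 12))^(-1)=(1 10 12 8 5 11 9 7 3 6)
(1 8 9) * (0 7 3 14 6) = (0 7 3 14 6)(1 8 9) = [7, 8, 2, 14, 4, 5, 0, 3, 9, 1, 10, 11, 12, 13, 6]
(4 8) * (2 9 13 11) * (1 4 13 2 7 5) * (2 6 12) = (1 4 8 13 11 7 5)(2 9 6 12) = [0, 4, 9, 3, 8, 1, 12, 5, 13, 6, 10, 7, 2, 11]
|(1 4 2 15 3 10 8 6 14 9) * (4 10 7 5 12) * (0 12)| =|(0 12 4 2 15 3 7 5)(1 10 8 6 14 9)| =24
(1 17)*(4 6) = [0, 17, 2, 3, 6, 5, 4, 7, 8, 9, 10, 11, 12, 13, 14, 15, 16, 1] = (1 17)(4 6)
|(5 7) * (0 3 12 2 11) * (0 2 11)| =10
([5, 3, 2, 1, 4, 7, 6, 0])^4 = [5, 1, 2, 3, 4, 7, 6, 0]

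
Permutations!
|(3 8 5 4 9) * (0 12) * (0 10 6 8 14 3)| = 8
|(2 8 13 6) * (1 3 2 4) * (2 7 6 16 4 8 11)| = |(1 3 7 6 8 13 16 4)(2 11)| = 8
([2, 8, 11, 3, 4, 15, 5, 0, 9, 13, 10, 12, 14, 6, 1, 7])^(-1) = [7, 14, 0, 3, 4, 6, 13, 15, 1, 8, 10, 2, 11, 9, 12, 5]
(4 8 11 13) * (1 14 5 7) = (1 14 5 7)(4 8 11 13) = [0, 14, 2, 3, 8, 7, 6, 1, 11, 9, 10, 13, 12, 4, 5]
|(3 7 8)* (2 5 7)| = 5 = |(2 5 7 8 3)|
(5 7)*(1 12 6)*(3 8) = [0, 12, 2, 8, 4, 7, 1, 5, 3, 9, 10, 11, 6] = (1 12 6)(3 8)(5 7)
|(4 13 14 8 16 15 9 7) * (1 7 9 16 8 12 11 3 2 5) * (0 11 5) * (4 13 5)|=28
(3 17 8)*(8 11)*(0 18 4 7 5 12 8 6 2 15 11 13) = (0 18 4 7 5 12 8 3 17 13)(2 15 11 6) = [18, 1, 15, 17, 7, 12, 2, 5, 3, 9, 10, 6, 8, 0, 14, 11, 16, 13, 4]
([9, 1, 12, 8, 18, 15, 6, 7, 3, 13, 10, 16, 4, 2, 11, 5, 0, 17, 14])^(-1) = [16, 1, 13, 8, 12, 15, 6, 7, 3, 0, 10, 14, 2, 9, 18, 5, 11, 17, 4]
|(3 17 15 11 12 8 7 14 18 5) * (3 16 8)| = |(3 17 15 11 12)(5 16 8 7 14 18)| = 30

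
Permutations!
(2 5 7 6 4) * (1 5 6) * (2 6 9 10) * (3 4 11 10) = [0, 5, 9, 4, 6, 7, 11, 1, 8, 3, 2, 10] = (1 5 7)(2 9 3 4 6 11 10)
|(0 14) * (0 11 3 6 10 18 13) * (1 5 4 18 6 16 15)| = |(0 14 11 3 16 15 1 5 4 18 13)(6 10)| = 22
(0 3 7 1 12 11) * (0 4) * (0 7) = (0 3)(1 12 11 4 7) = [3, 12, 2, 0, 7, 5, 6, 1, 8, 9, 10, 4, 11]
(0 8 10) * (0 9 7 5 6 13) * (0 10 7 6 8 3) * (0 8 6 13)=[3, 1, 2, 8, 4, 6, 0, 5, 7, 13, 9, 11, 12, 10]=(0 3 8 7 5 6)(9 13 10)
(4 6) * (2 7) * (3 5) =(2 7)(3 5)(4 6) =[0, 1, 7, 5, 6, 3, 4, 2]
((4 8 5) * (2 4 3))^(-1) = (2 3 5 8 4)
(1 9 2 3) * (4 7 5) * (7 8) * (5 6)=(1 9 2 3)(4 8 7 6 5)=[0, 9, 3, 1, 8, 4, 5, 6, 7, 2]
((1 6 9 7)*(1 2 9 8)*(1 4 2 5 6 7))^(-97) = (1 9 2 4 8 6 5 7)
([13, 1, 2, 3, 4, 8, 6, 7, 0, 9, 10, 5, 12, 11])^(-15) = (13)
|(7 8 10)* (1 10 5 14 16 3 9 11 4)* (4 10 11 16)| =|(1 11 10 7 8 5 14 4)(3 9 16)| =24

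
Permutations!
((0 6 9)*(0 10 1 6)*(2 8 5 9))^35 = (10)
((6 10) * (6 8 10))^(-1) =((8 10))^(-1) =(8 10)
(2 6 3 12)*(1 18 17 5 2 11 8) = [0, 18, 6, 12, 4, 2, 3, 7, 1, 9, 10, 8, 11, 13, 14, 15, 16, 5, 17] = (1 18 17 5 2 6 3 12 11 8)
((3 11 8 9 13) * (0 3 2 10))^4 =(0 9)(2 11)(3 13)(8 10)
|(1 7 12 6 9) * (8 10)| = |(1 7 12 6 9)(8 10)| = 10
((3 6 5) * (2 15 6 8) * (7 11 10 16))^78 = (7 10)(11 16)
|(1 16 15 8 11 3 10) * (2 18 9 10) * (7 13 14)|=30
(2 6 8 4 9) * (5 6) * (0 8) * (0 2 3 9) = [8, 1, 5, 9, 0, 6, 2, 7, 4, 3] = (0 8 4)(2 5 6)(3 9)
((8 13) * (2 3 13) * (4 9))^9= ((2 3 13 8)(4 9))^9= (2 3 13 8)(4 9)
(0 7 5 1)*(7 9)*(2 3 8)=(0 9 7 5 1)(2 3 8)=[9, 0, 3, 8, 4, 1, 6, 5, 2, 7]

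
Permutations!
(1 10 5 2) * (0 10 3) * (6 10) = (0 6 10 5 2 1 3) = [6, 3, 1, 0, 4, 2, 10, 7, 8, 9, 5]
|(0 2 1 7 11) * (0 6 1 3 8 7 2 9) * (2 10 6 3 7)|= 30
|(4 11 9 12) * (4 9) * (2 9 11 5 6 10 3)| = 9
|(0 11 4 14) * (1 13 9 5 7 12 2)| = 28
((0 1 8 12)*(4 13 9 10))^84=(13)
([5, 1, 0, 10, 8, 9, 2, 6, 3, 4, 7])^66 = (0 10 9 6 8)(2 3 5 7 4)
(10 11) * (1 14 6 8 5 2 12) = [0, 14, 12, 3, 4, 2, 8, 7, 5, 9, 11, 10, 1, 13, 6] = (1 14 6 8 5 2 12)(10 11)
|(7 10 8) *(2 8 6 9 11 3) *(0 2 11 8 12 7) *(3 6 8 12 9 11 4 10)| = |(0 2 9 12 7 3 4 10 8)(6 11)| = 18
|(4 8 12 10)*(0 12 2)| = 6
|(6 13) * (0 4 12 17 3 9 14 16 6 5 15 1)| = |(0 4 12 17 3 9 14 16 6 13 5 15 1)| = 13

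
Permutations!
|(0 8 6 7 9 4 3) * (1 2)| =14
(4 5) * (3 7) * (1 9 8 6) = (1 9 8 6)(3 7)(4 5) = [0, 9, 2, 7, 5, 4, 1, 3, 6, 8]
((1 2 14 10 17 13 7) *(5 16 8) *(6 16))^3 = ((1 2 14 10 17 13 7)(5 6 16 8))^3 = (1 10 7 14 13 2 17)(5 8 16 6)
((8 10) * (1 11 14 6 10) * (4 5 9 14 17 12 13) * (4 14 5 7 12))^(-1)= (1 8 10 6 14 13 12 7 4 17 11)(5 9)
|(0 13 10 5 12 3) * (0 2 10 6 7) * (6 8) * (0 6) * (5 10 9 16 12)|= |(0 13 8)(2 9 16 12 3)(6 7)|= 30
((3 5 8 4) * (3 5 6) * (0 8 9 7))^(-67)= ((0 8 4 5 9 7)(3 6))^(-67)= (0 7 9 5 4 8)(3 6)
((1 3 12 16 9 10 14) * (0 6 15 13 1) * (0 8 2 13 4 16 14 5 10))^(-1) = ((0 6 15 4 16 9)(1 3 12 14 8 2 13)(5 10))^(-1) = (0 9 16 4 15 6)(1 13 2 8 14 12 3)(5 10)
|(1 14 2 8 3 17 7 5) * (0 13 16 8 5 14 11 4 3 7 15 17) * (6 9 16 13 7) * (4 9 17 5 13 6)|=16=|(0 7 14 2 13 6 17 15 5 1 11 9 16 8 4 3)|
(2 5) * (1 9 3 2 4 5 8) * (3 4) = (1 9 4 5 3 2 8) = [0, 9, 8, 2, 5, 3, 6, 7, 1, 4]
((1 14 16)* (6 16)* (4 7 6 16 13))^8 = ((1 14 16)(4 7 6 13))^8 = (1 16 14)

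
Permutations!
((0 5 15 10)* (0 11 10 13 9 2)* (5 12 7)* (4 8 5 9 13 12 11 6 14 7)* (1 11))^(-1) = ((0 1 11 10 6 14 7 9 2)(4 8 5 15 12))^(-1) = (0 2 9 7 14 6 10 11 1)(4 12 15 5 8)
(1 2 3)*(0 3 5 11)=(0 3 1 2 5 11)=[3, 2, 5, 1, 4, 11, 6, 7, 8, 9, 10, 0]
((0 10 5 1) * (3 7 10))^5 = (0 1 5 10 7 3)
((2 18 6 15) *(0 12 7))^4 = (18)(0 12 7)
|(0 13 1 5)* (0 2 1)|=|(0 13)(1 5 2)|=6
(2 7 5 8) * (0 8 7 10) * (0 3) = (0 8 2 10 3)(5 7) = [8, 1, 10, 0, 4, 7, 6, 5, 2, 9, 3]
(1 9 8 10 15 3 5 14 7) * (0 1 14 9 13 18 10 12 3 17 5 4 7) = (0 1 13 18 10 15 17 5 9 8 12 3 4 7 14) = [1, 13, 2, 4, 7, 9, 6, 14, 12, 8, 15, 11, 3, 18, 0, 17, 16, 5, 10]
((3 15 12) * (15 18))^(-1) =((3 18 15 12))^(-1) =(3 12 15 18)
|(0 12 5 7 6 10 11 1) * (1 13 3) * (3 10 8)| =24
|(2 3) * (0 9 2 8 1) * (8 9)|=|(0 8 1)(2 3 9)|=3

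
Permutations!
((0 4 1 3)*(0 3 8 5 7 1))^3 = ((0 4)(1 8 5 7))^3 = (0 4)(1 7 5 8)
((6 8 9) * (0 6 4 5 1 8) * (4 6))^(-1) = (0 6 9 8 1 5 4)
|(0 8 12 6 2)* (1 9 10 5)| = 20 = |(0 8 12 6 2)(1 9 10 5)|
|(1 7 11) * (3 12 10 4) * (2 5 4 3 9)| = |(1 7 11)(2 5 4 9)(3 12 10)| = 12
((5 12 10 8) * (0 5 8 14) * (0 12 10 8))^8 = (0 10 12)(5 14 8)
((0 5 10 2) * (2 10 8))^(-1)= ((10)(0 5 8 2))^(-1)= (10)(0 2 8 5)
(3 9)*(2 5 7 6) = (2 5 7 6)(3 9) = [0, 1, 5, 9, 4, 7, 2, 6, 8, 3]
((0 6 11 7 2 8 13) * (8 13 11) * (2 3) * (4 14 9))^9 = (14)(0 6 8 11 7 3 2 13)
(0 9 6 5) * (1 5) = (0 9 6 1 5) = [9, 5, 2, 3, 4, 0, 1, 7, 8, 6]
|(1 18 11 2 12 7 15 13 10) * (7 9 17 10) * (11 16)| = 9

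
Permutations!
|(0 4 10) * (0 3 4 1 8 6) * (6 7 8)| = |(0 1 6)(3 4 10)(7 8)| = 6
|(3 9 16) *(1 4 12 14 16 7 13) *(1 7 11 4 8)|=|(1 8)(3 9 11 4 12 14 16)(7 13)|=14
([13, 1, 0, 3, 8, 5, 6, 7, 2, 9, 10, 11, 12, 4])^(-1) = [2, 1, 8, 3, 13, 5, 6, 7, 4, 9, 10, 11, 12, 0]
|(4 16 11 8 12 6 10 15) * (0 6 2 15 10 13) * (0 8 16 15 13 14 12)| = |(0 6 14 12 2 13 8)(4 15)(11 16)| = 14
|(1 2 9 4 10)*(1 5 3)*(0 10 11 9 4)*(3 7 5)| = 8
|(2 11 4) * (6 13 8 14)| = 12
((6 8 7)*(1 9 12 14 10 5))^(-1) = (1 5 10 14 12 9)(6 7 8)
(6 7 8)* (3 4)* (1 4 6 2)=(1 4 3 6 7 8 2)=[0, 4, 1, 6, 3, 5, 7, 8, 2]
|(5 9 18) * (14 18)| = 4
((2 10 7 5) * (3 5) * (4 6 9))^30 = ((2 10 7 3 5)(4 6 9))^30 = (10)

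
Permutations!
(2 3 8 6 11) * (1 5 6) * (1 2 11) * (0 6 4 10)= (11)(0 6 1 5 4 10)(2 3 8)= [6, 5, 3, 8, 10, 4, 1, 7, 2, 9, 0, 11]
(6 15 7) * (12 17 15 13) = (6 13 12 17 15 7) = [0, 1, 2, 3, 4, 5, 13, 6, 8, 9, 10, 11, 17, 12, 14, 7, 16, 15]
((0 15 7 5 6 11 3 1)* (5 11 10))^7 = ((0 15 7 11 3 1)(5 6 10))^7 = (0 15 7 11 3 1)(5 6 10)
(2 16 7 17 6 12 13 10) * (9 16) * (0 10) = [10, 1, 9, 3, 4, 5, 12, 17, 8, 16, 2, 11, 13, 0, 14, 15, 7, 6] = (0 10 2 9 16 7 17 6 12 13)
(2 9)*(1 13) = [0, 13, 9, 3, 4, 5, 6, 7, 8, 2, 10, 11, 12, 1] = (1 13)(2 9)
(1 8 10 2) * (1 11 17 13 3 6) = (1 8 10 2 11 17 13 3 6) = [0, 8, 11, 6, 4, 5, 1, 7, 10, 9, 2, 17, 12, 3, 14, 15, 16, 13]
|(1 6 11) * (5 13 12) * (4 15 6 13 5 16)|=8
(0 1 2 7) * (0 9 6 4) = [1, 2, 7, 3, 0, 5, 4, 9, 8, 6] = (0 1 2 7 9 6 4)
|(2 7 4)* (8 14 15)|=3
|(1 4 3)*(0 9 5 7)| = |(0 9 5 7)(1 4 3)| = 12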